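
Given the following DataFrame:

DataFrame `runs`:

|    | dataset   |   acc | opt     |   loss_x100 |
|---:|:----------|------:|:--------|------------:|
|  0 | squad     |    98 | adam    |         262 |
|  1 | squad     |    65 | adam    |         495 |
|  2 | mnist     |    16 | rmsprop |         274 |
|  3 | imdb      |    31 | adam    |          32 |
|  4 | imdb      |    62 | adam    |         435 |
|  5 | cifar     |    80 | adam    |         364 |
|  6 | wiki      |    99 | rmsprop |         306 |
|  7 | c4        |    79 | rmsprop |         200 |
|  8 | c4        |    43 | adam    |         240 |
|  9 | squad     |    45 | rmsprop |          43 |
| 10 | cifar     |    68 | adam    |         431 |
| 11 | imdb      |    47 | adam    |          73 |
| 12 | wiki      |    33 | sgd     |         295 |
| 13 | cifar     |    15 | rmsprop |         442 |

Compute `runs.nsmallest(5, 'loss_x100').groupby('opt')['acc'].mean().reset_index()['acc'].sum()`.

102.333333333

take 5 rows with smallest loss_x100:
   dataset  acc      opt  loss_x100
3     imdb   31     adam         32
9    squad   45  rmsprop         43
11    imdb   47     adam         73
7       c4   79  rmsprop        200
8       c4   43     adam        240
group by opt, mean of acc:
opt
adam       40.333333
rmsprop    62.000000
Name: acc, dtype: float64
reset_index():
       opt        acc
0     adam  40.333333
1  rmsprop  62.000000
The sum of column 'acc' is 102.333333333.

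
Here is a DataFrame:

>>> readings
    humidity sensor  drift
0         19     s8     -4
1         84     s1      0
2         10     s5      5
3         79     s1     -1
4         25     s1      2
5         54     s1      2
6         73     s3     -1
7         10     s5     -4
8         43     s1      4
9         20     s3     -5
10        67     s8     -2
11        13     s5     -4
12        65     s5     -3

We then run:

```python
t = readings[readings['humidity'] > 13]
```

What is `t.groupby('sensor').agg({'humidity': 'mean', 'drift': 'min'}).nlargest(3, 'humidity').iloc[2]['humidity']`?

filter rows where humidity > 13:
    humidity sensor  drift
0         19     s8     -4
1         84     s1      0
3         79     s1     -1
4         25     s1      2
5         54     s1      2
6         73     s3     -1
8         43     s1      4
9         20     s3     -5
10        67     s8     -2
12        65     s5     -3
group by sensor: mean(humidity), min(drift):
        humidity  drift
sensor                 
s1          57.0     -1
s3          46.5     -5
s5          65.0     -3
s8          43.0     -4
take 3 rows with largest humidity:
        humidity  drift
sensor                 
s5          65.0     -3
s1          57.0     -1
s3          46.5     -5
The value at position 2, column 'humidity' is 46.5.

46.5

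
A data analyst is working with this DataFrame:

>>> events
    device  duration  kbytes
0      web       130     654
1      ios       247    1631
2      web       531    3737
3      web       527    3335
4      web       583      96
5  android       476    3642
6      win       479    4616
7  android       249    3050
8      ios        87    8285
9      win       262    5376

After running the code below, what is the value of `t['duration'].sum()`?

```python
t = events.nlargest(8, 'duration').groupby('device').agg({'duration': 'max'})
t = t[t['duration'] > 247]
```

take 8 rows with largest duration:
    device  duration  kbytes
4      web       583      96
2      web       531    3737
3      web       527    3335
6      win       479    4616
5  android       476    3642
9      win       262    5376
7  android       249    3050
1      ios       247    1631
group by device, max of duration:
         duration
device           
android       476
ios           247
web           583
win           479
filter rows where duration > 247:
         duration
device           
android       476
web           583
win           479

1538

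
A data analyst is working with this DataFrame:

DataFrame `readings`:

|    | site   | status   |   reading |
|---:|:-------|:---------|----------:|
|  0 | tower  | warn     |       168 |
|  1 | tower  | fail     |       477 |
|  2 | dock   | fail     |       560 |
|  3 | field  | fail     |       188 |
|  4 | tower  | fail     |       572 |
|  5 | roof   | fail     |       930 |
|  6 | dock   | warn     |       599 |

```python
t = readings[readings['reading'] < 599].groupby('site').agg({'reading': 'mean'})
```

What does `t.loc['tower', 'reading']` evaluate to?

filter rows where reading < 599:
    site status  reading
0  tower   warn      168
1  tower   fail      477
2   dock   fail      560
3  field   fail      188
4  tower   fail      572
group by site, mean of reading:
          reading
site             
dock   560.000000
field  188.000000
tower  405.666667
Reading off the value at row 'tower', column 'reading', we get 405.666666667.

405.666666667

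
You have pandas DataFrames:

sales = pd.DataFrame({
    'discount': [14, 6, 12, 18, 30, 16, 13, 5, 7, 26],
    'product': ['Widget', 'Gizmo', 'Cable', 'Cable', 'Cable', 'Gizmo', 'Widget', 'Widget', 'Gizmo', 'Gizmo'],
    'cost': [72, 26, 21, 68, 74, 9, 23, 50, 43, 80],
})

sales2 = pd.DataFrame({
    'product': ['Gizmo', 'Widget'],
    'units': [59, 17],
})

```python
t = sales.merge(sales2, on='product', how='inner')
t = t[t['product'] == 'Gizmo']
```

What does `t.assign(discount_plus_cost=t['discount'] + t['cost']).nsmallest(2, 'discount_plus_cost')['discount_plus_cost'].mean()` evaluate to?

merge on 'product' (how='inner') → 7 rows:
   discount product  cost  units
0        14  Widget    72     17
1         6   Gizmo    26     59
2        16   Gizmo     9     59
3        13  Widget    23     17
4         5  Widget    50     17
5         7   Gizmo    43     59
6        26   Gizmo    80     59
filter rows where product == 'Gizmo':
   discount product  cost  units
1         6   Gizmo    26     59
2        16   Gizmo     9     59
5         7   Gizmo    43     59
6        26   Gizmo    80     59
add column discount_plus_cost = t['discount'] + t['cost']:
   discount product  cost  units  discount_plus_cost
1         6   Gizmo    26     59                  32
2        16   Gizmo     9     59                  25
5         7   Gizmo    43     59                  50
6        26   Gizmo    80     59                 106
take 2 rows with smallest discount_plus_cost:
   discount product  cost  units  discount_plus_cost
2        16   Gizmo     9     59                  25
1         6   Gizmo    26     59                  32
Hence 28.5.

28.5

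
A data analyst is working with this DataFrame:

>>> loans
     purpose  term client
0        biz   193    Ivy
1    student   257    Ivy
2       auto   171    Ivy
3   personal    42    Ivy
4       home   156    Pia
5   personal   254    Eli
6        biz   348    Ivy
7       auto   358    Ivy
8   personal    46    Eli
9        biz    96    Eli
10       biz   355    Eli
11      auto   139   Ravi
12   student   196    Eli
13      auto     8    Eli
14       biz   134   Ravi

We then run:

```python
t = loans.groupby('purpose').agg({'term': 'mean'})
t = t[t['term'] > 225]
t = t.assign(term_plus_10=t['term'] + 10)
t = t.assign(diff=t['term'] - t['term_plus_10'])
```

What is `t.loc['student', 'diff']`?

group by purpose, mean of term:
           term
purpose        
auto      169.0
biz       225.2
home      156.0
personal  114.0
student   226.5
filter rows where term > 225:
          term
purpose       
biz      225.2
student  226.5
add column term_plus_10 = t['term'] + 10:
          term  term_plus_10
purpose                     
biz      225.2         235.2
student  226.5         236.5
add column diff = t['term'] - t['term_plus_10']:
          term  term_plus_10  diff
purpose                           
biz      225.2         235.2 -10.0
student  226.5         236.5 -10.0
Taking the value at row 'student', column 'diff' gives -10.0.

-10.0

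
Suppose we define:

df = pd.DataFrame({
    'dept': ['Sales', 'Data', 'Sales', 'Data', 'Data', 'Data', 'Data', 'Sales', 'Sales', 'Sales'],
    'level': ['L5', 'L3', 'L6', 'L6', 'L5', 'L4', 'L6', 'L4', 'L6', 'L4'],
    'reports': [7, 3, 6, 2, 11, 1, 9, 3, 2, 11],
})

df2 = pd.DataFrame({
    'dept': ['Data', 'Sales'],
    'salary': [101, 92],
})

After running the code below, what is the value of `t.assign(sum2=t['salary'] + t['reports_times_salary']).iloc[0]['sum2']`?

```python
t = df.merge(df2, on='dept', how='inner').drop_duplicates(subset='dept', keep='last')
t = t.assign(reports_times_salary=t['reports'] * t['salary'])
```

1010

merge on 'dept' (how='inner') → 10 rows:
    dept level  reports  salary
0  Sales    L5        7      92
1   Data    L3        3     101
2  Sales    L6        6      92
3   Data    L6        2     101
4   Data    L5       11     101
5   Data    L4        1     101
6   Data    L6        9     101
7  Sales    L4        3      92
8  Sales    L6        2      92
9  Sales    L4       11      92
drop duplicate dept (keep=last):
    dept level  reports  salary
6   Data    L6        9     101
9  Sales    L4       11      92
add column reports_times_salary = t['reports'] * t['salary']:
    dept level  reports  salary  reports_times_salary
6   Data    L6        9     101                   909
9  Sales    L4       11      92                  1012
add column sum2 = t['salary'] + t['reports_times_salary']:
    dept level  reports  salary  reports_times_salary  sum2
6   Data    L6        9     101                   909  1010
9  Sales    L4       11      92                  1012  1104
The value at position 0, column 'sum2' is 1010.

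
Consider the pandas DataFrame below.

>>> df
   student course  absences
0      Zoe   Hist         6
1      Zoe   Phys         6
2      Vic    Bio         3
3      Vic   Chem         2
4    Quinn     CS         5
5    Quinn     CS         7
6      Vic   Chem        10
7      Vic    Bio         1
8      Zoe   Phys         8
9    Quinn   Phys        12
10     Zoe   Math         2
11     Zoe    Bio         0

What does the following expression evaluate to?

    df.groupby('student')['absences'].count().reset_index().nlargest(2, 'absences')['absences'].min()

group by student, count of absences:
student
Quinn    3
Vic      4
Zoe      5
Name: absences, dtype: int64
reset_index():
  student  absences
0   Quinn         3
1     Vic         4
2     Zoe         5
take 2 rows with largest absences:
  student  absences
2     Zoe         5
1     Vic         4
Hence 4.

4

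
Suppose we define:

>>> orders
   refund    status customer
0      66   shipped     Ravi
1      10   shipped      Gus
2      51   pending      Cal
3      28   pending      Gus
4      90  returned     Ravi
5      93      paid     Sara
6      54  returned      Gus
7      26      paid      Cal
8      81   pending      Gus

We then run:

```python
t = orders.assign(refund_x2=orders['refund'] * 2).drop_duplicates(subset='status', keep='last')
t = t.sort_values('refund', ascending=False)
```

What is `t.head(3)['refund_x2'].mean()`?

add column refund_x2 = orders['refund'] * 2:
   refund    status customer  refund_x2
0      66   shipped     Ravi        132
1      10   shipped      Gus         20
2      51   pending      Cal        102
3      28   pending      Gus         56
4      90  returned     Ravi        180
5      93      paid     Sara        186
6      54  returned      Gus        108
7      26      paid      Cal         52
8      81   pending      Gus        162
drop duplicate status (keep=last):
   refund    status customer  refund_x2
1      10   shipped      Gus         20
6      54  returned      Gus        108
7      26      paid      Cal         52
8      81   pending      Gus        162
sort by refund descending:
   refund    status customer  refund_x2
8      81   pending      Gus        162
6      54  returned      Gus        108
7      26      paid      Cal         52
1      10   shipped      Gus         20
take first 3 rows:
   refund    status customer  refund_x2
8      81   pending      Gus        162
6      54  returned      Gus        108
7      26      paid      Cal         52
Reading off the mean of column 'refund_x2', we get 107.333333333.

107.333333333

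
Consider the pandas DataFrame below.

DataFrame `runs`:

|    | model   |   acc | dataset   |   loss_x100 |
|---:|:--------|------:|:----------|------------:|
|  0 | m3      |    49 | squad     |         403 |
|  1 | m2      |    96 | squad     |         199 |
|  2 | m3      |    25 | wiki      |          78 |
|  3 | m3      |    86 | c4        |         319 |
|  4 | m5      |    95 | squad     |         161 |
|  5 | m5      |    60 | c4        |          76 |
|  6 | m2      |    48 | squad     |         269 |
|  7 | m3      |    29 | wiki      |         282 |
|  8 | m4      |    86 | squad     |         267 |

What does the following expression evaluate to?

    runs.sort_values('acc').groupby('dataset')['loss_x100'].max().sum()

sort by acc:
  model  acc dataset  loss_x100
2    m3   25    wiki         78
7    m3   29    wiki        282
6    m2   48   squad        269
0    m3   49   squad        403
5    m5   60      c4         76
3    m3   86      c4        319
8    m4   86   squad        267
4    m5   95   squad        161
1    m2   96   squad        199
group by dataset, max of loss_x100:
dataset
c4       319
squad    403
wiki     282
Name: loss_x100, dtype: int64
So sum() = 1004.

1004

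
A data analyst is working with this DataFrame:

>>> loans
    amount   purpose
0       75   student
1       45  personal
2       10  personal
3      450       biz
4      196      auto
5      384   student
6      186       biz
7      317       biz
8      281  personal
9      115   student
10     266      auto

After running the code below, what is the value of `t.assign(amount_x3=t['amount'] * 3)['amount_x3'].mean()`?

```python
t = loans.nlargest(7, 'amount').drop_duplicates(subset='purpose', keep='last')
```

take 7 rows with largest amount:
    amount   purpose
3      450       biz
5      384   student
7      317       biz
8      281  personal
10     266      auto
4      196      auto
6      186       biz
drop duplicate purpose (keep=last):
   amount   purpose
5     384   student
8     281  personal
4     196      auto
6     186       biz
add column amount_x3 = t['amount'] * 3:
   amount   purpose  amount_x3
5     384   student       1152
8     281  personal        843
4     196      auto        588
6     186       biz        558
The mean of column 'amount_x3' is 785.25.

785.25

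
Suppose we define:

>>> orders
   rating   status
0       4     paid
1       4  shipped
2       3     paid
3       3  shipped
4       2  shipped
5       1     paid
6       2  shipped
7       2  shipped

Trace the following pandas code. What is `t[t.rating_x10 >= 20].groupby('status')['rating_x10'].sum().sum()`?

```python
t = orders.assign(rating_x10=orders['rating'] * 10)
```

200

add column rating_x10 = orders['rating'] * 10:
   rating   status  rating_x10
0       4     paid          40
1       4  shipped          40
2       3     paid          30
3       3  shipped          30
4       2  shipped          20
5       1     paid          10
6       2  shipped          20
7       2  shipped          20
filter rows where rating_x10 >= 20:
   rating   status  rating_x10
0       4     paid          40
1       4  shipped          40
2       3     paid          30
3       3  shipped          30
4       2  shipped          20
6       2  shipped          20
7       2  shipped          20
group by status, sum of rating_x10:
status
paid        70
shipped    130
Name: rating_x10, dtype: int64
Finally, sum of the resulting series = 200.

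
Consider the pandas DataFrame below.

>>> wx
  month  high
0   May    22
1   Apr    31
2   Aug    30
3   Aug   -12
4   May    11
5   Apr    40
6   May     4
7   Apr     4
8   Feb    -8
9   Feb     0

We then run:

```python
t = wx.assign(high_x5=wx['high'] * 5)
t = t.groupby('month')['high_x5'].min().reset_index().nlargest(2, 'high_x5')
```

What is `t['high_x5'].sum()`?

40

add column high_x5 = wx['high'] * 5:
  month  high  high_x5
0   May    22      110
1   Apr    31      155
2   Aug    30      150
3   Aug   -12      -60
4   May    11       55
5   Apr    40      200
6   May     4       20
7   Apr     4       20
8   Feb    -8      -40
9   Feb     0        0
group by month, min of high_x5:
month
Apr    20
Aug   -60
Feb   -40
May    20
Name: high_x5, dtype: int64
reset_index():
  month  high_x5
0   Apr       20
1   Aug      -60
2   Feb      -40
3   May       20
take 2 rows with largest high_x5:
  month  high_x5
0   Apr       20
3   May       20
Finally, sum of column 'high_x5' = 40.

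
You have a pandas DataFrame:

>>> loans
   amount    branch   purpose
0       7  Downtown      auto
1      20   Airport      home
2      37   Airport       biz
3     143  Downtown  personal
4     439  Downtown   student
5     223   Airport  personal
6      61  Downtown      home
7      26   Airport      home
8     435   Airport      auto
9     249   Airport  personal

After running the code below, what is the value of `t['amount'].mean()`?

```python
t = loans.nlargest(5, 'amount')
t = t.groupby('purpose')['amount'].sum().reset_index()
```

496.333333333

take 5 rows with largest amount:
   amount    branch   purpose
4     439  Downtown   student
8     435   Airport      auto
9     249   Airport  personal
5     223   Airport  personal
3     143  Downtown  personal
group by purpose, sum of amount:
purpose
auto        435
personal    615
student     439
Name: amount, dtype: int64
reset_index():
    purpose  amount
0      auto     435
1  personal     615
2   student     439
Reading off the mean of column 'amount', we get 496.333333333.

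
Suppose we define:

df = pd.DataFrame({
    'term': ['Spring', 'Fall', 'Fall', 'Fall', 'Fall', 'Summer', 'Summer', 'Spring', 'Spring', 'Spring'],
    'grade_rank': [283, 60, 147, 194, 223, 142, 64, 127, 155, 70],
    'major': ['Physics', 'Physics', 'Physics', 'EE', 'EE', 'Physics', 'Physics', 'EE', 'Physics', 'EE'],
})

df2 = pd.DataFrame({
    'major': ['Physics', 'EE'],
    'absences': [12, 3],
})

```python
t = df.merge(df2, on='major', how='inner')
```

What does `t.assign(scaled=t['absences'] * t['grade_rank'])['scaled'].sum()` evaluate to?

12054

merge on 'major' (how='inner') → 10 rows:
     term  grade_rank    major  absences
0  Spring         283  Physics        12
1    Fall          60  Physics        12
2    Fall         147  Physics        12
3    Fall         194       EE         3
4    Fall         223       EE         3
5  Summer         142  Physics        12
6  Summer          64  Physics        12
7  Spring         127       EE         3
8  Spring         155  Physics        12
9  Spring          70       EE         3
add column scaled = t['absences'] * t['grade_rank']:
     term  grade_rank    major  absences  scaled
0  Spring         283  Physics        12    3396
1    Fall          60  Physics        12     720
2    Fall         147  Physics        12    1764
3    Fall         194       EE         3     582
4    Fall         223       EE         3     669
5  Summer         142  Physics        12    1704
6  Summer          64  Physics        12     768
7  Spring         127       EE         3     381
8  Spring         155  Physics        12    1860
9  Spring          70       EE         3     210
sum of column 'scaled' → 12054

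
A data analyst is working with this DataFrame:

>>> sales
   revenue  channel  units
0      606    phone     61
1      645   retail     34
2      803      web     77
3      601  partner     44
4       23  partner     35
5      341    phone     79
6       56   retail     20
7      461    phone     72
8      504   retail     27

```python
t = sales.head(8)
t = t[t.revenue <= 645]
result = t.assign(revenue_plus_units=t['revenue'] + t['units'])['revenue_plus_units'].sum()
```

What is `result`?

3078

take first 8 rows:
   revenue  channel  units
0      606    phone     61
1      645   retail     34
2      803      web     77
3      601  partner     44
4       23  partner     35
5      341    phone     79
6       56   retail     20
7      461    phone     72
filter rows where revenue <= 645:
   revenue  channel  units
0      606    phone     61
1      645   retail     34
3      601  partner     44
4       23  partner     35
5      341    phone     79
6       56   retail     20
7      461    phone     72
add column revenue_plus_units = t['revenue'] + t['units']:
   revenue  channel  units  revenue_plus_units
0      606    phone     61                 667
1      645   retail     34                 679
3      601  partner     44                 645
4       23  partner     35                  58
5      341    phone     79                 420
6       56   retail     20                  76
7      461    phone     72                 533
The sum of column 'revenue_plus_units' is 3078.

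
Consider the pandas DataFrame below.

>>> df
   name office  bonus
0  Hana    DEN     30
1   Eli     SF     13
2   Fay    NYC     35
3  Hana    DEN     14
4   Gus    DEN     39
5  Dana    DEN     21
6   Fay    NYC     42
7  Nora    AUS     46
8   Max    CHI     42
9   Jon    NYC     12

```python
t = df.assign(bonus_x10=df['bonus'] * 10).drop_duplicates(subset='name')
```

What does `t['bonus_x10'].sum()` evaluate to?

add column bonus_x10 = df['bonus'] * 10:
   name office  bonus  bonus_x10
0  Hana    DEN     30        300
1   Eli     SF     13        130
2   Fay    NYC     35        350
3  Hana    DEN     14        140
4   Gus    DEN     39        390
5  Dana    DEN     21        210
6   Fay    NYC     42        420
7  Nora    AUS     46        460
8   Max    CHI     42        420
9   Jon    NYC     12        120
drop duplicate name (keep=first):
   name office  bonus  bonus_x10
0  Hana    DEN     30        300
1   Eli     SF     13        130
2   Fay    NYC     35        350
4   Gus    DEN     39        390
5  Dana    DEN     21        210
7  Nora    AUS     46        460
8   Max    CHI     42        420
9   Jon    NYC     12        120
sum of column 'bonus_x10' → 2380

2380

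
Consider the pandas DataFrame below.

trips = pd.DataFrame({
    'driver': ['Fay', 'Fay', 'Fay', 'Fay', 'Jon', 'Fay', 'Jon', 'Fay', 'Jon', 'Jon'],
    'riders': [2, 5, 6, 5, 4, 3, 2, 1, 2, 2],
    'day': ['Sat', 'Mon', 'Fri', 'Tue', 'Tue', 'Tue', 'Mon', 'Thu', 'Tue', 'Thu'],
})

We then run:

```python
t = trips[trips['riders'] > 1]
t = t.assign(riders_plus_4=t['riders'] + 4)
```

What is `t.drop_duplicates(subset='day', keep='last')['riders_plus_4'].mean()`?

6.8

filter rows where riders > 1:
  driver  riders  day
0    Fay       2  Sat
1    Fay       5  Mon
2    Fay       6  Fri
3    Fay       5  Tue
4    Jon       4  Tue
5    Fay       3  Tue
6    Jon       2  Mon
8    Jon       2  Tue
9    Jon       2  Thu
add column riders_plus_4 = t['riders'] + 4:
  driver  riders  day  riders_plus_4
0    Fay       2  Sat              6
1    Fay       5  Mon              9
2    Fay       6  Fri             10
3    Fay       5  Tue              9
4    Jon       4  Tue              8
5    Fay       3  Tue              7
6    Jon       2  Mon              6
8    Jon       2  Tue              6
9    Jon       2  Thu              6
drop duplicate day (keep=last):
  driver  riders  day  riders_plus_4
0    Fay       2  Sat              6
2    Fay       6  Fri             10
6    Jon       2  Mon              6
8    Jon       2  Tue              6
9    Jon       2  Thu              6
The mean of column 'riders_plus_4' is 6.8.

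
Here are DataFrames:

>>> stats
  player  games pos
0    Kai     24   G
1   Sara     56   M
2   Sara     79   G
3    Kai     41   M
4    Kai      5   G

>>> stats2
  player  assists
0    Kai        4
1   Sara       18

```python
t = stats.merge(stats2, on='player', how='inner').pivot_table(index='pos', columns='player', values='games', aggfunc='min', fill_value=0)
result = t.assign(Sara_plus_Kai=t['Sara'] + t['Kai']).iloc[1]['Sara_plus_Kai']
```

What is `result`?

97

merge on 'player' (how='inner') → 5 rows:
  player  games pos  assists
0    Kai     24   G        4
1   Sara     56   M       18
2   Sara     79   G       18
3    Kai     41   M        4
4    Kai      5   G        4
pivot: rows=pos, cols=player, min(games):
player  Kai  Sara
pos              
G         5    79
M        41    56
add column Sara_plus_Kai = t['Sara'] + t['Kai']:
player  Kai  Sara  Sara_plus_Kai
pos                             
G         5    79             84
M        41    56             97
Hence 97.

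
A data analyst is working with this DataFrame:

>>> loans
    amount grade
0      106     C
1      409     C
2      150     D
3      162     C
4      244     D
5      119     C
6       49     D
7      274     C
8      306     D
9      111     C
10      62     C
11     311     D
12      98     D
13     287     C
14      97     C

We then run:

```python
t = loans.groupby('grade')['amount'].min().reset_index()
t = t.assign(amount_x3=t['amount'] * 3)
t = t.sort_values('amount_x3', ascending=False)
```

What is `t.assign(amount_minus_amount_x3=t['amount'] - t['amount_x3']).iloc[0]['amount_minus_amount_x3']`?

group by grade, min of amount:
grade
C    62
D    49
Name: amount, dtype: int64
reset_index():
  grade  amount
0     C      62
1     D      49
add column amount_x3 = t['amount'] * 3:
  grade  amount  amount_x3
0     C      62        186
1     D      49        147
sort by amount_x3 descending:
  grade  amount  amount_x3
0     C      62        186
1     D      49        147
add column amount_minus_amount_x3 = t['amount'] - t['amount_x3']:
  grade  amount  amount_x3  amount_minus_amount_x3
0     C      62        186                    -124
1     D      49        147                     -98

-124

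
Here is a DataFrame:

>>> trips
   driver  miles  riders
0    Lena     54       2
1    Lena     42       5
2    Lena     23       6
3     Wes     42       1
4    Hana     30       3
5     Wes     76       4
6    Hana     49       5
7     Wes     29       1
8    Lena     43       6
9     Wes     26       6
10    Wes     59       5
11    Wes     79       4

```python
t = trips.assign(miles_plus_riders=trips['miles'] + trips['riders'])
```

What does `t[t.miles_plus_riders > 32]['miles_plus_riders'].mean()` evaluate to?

add column miles_plus_riders = trips['miles'] + trips['riders']:
   driver  miles  riders  miles_plus_riders
0    Lena     54       2                 56
1    Lena     42       5                 47
2    Lena     23       6                 29
3     Wes     42       1                 43
4    Hana     30       3                 33
5     Wes     76       4                 80
6    Hana     49       5                 54
7     Wes     29       1                 30
8    Lena     43       6                 49
9     Wes     26       6                 32
10    Wes     59       5                 64
11    Wes     79       4                 83
filter rows where miles_plus_riders > 32:
   driver  miles  riders  miles_plus_riders
0    Lena     54       2                 56
1    Lena     42       5                 47
3     Wes     42       1                 43
4    Hana     30       3                 33
5     Wes     76       4                 80
6    Hana     49       5                 54
8    Lena     43       6                 49
10    Wes     59       5                 64
11    Wes     79       4                 83
So mean() = 56.5555555556.

56.5555555556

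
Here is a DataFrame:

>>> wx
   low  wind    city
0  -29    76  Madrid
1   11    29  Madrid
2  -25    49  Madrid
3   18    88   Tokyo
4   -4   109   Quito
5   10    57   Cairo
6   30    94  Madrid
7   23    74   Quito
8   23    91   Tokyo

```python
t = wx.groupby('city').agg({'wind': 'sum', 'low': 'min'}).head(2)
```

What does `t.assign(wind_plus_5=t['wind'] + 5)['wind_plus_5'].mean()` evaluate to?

157.5

group by city: sum(wind), min(low):
        wind  low
city             
Cairo     57   10
Madrid   248  -29
Quito    183   -4
Tokyo    179   18
take first 2 rows:
        wind  low
city             
Cairo     57   10
Madrid   248  -29
add column wind_plus_5 = t['wind'] + 5:
        wind  low  wind_plus_5
city                          
Cairo     57   10           62
Madrid   248  -29          253
Finally, mean of column 'wind_plus_5' = 157.5.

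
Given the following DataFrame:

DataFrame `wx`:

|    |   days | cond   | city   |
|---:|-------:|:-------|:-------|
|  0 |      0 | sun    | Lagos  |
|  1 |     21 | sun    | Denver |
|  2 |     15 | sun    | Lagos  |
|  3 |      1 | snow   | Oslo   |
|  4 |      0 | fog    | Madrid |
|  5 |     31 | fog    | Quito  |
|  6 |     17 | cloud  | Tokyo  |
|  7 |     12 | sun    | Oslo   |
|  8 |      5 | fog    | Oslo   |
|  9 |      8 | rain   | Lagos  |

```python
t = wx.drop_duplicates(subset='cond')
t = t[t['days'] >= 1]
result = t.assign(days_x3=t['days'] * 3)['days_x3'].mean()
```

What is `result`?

drop duplicate cond (keep=first):
   days   cond    city
0     0    sun   Lagos
3     1   snow    Oslo
4     0    fog  Madrid
6    17  cloud   Tokyo
9     8   rain   Lagos
filter rows where days >= 1:
   days   cond   city
3     1   snow   Oslo
6    17  cloud  Tokyo
9     8   rain  Lagos
add column days_x3 = t['days'] * 3:
   days   cond   city  days_x3
3     1   snow   Oslo        3
6    17  cloud  Tokyo       51
9     8   rain  Lagos       24
So mean() = 26.0.

26.0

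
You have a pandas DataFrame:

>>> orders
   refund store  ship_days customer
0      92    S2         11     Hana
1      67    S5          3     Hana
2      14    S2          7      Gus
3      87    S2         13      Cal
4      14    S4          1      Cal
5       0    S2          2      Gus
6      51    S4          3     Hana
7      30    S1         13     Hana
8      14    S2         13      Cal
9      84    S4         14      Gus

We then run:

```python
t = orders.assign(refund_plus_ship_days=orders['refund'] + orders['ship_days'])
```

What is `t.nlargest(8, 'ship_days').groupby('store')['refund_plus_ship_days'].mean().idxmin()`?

add column refund_plus_ship_days = orders['refund'] + orders['ship_days']:
   refund store  ship_days customer  refund_plus_ship_days
0      92    S2         11     Hana                    103
1      67    S5          3     Hana                     70
2      14    S2          7      Gus                     21
3      87    S2         13      Cal                    100
4      14    S4          1      Cal                     15
5       0    S2          2      Gus                      2
6      51    S4          3     Hana                     54
7      30    S1         13     Hana                     43
8      14    S2         13      Cal                     27
9      84    S4         14      Gus                     98
take 8 rows with largest ship_days:
   refund store  ship_days customer  refund_plus_ship_days
9      84    S4         14      Gus                     98
3      87    S2         13      Cal                    100
7      30    S1         13     Hana                     43
8      14    S2         13      Cal                     27
0      92    S2         11     Hana                    103
2      14    S2          7      Gus                     21
1      67    S5          3     Hana                     70
6      51    S4          3     Hana                     54
group by store, mean of refund_plus_ship_days:
store
S1    43.00
S2    62.75
S4    76.00
S5    70.00
Name: refund_plus_ship_days, dtype: float64
The label with the smallest value is S1.

S1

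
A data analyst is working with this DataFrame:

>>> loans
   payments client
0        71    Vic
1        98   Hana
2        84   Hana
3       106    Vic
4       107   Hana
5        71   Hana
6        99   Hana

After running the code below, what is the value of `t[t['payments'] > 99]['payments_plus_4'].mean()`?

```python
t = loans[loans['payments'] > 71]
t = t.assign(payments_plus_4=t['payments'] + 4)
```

110.5

filter rows where payments > 71:
   payments client
1        98   Hana
2        84   Hana
3       106    Vic
4       107   Hana
6        99   Hana
add column payments_plus_4 = t['payments'] + 4:
   payments client  payments_plus_4
1        98   Hana              102
2        84   Hana               88
3       106    Vic              110
4       107   Hana              111
6        99   Hana              103
filter rows where payments > 99:
   payments client  payments_plus_4
3       106    Vic              110
4       107   Hana              111
Reading off the mean of column 'payments_plus_4', we get 110.5.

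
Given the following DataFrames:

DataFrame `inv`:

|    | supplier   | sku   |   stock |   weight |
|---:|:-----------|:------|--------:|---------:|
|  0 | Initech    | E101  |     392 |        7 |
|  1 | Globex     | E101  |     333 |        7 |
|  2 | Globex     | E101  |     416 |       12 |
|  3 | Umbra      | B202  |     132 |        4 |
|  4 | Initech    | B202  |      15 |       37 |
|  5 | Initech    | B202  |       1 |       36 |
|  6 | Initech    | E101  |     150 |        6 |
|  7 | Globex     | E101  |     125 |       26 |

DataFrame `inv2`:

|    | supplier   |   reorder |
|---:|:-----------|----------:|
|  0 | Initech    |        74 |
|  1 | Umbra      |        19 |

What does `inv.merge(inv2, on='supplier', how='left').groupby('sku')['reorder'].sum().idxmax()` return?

merge on 'supplier' (how='left') → 8 rows:
  supplier   sku  stock  weight  reorder
0  Initech  E101    392       7     74.0
1   Globex  E101    333       7      NaN
2   Globex  E101    416      12      NaN
3    Umbra  B202    132       4     19.0
4  Initech  B202     15      37     74.0
5  Initech  B202      1      36     74.0
6  Initech  E101    150       6     74.0
7   Globex  E101    125      26      NaN
group by sku, sum of reorder:
sku
B202    167.0
E101    148.0
Name: reorder, dtype: float64
Then the label with the largest value: B202

B202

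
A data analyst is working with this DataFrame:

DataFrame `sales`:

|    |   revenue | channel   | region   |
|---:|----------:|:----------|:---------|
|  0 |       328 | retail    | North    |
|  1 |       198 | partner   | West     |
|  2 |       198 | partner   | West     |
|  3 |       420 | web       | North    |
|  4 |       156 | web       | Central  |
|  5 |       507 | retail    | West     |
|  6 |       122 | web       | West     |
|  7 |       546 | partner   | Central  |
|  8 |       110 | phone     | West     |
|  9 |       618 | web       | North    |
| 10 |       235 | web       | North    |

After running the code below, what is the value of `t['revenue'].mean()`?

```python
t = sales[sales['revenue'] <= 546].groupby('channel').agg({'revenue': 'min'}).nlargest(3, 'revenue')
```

filter rows where revenue <= 546:
    revenue  channel   region
0       328   retail    North
1       198  partner     West
2       198  partner     West
3       420      web    North
4       156      web  Central
5       507   retail     West
6       122      web     West
7       546  partner  Central
8       110    phone     West
10      235      web    North
group by channel, min of revenue:
         revenue
channel         
partner      198
phone        110
retail       328
web          122
take 3 rows with largest revenue:
         revenue
channel         
retail       328
partner      198
web          122

216.0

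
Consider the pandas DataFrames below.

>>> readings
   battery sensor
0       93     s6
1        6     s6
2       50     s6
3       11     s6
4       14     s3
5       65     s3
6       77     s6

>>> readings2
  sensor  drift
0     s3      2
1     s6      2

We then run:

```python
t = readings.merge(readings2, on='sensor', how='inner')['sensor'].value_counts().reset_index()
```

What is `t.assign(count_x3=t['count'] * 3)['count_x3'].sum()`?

21

merge on 'sensor' (how='inner') → 7 rows:
   battery sensor  drift
0       93     s6      2
1        6     s6      2
2       50     s6      2
3       11     s6      2
4       14     s3      2
5       65     s3      2
6       77     s6      2
value_counts of sensor:
sensor
s6    5
s3    2
Name: count, dtype: int64
reset_index():
  sensor  count
0     s6      5
1     s3      2
add column count_x3 = t['count'] * 3:
  sensor  count  count_x3
0     s6      5        15
1     s3      2         6
Then the sum of column 'count_x3': 21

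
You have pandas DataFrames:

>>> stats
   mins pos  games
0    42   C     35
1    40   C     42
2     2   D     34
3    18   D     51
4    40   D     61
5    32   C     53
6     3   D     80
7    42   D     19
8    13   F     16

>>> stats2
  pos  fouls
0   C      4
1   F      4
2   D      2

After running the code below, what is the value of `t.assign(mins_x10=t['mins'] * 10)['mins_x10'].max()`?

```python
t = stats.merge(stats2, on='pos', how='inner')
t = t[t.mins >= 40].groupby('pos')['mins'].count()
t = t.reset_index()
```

20

merge on 'pos' (how='inner') → 9 rows:
   mins pos  games  fouls
0    42   C     35      4
1    40   C     42      4
2     2   D     34      2
3    18   D     51      2
4    40   D     61      2
5    32   C     53      4
6     3   D     80      2
7    42   D     19      2
8    13   F     16      4
filter rows where mins >= 40:
   mins pos  games  fouls
0    42   C     35      4
1    40   C     42      4
4    40   D     61      2
7    42   D     19      2
group by pos, count of mins:
pos
C    2
D    2
Name: mins, dtype: int64
reset_index():
  pos  mins
0   C     2
1   D     2
add column mins_x10 = t['mins'] * 10:
  pos  mins  mins_x10
0   C     2        20
1   D     2        20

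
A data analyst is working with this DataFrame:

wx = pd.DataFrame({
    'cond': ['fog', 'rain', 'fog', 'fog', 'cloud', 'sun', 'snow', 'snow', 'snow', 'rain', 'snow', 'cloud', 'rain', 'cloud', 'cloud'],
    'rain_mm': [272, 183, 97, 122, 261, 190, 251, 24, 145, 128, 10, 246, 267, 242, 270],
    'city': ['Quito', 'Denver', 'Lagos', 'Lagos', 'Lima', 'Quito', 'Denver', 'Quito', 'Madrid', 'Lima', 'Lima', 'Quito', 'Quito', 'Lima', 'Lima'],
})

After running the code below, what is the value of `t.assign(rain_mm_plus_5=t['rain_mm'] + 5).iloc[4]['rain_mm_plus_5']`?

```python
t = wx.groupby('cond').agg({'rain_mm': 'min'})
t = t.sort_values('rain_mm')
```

group by cond, min of rain_mm:
       rain_mm
cond          
cloud      242
fog         97
rain       128
snow        10
sun        190
sort by rain_mm:
       rain_mm
cond          
snow        10
fog         97
rain       128
sun        190
cloud      242
add column rain_mm_plus_5 = t['rain_mm'] + 5:
       rain_mm  rain_mm_plus_5
cond                          
snow        10              15
fog         97             102
rain       128             133
sun        190             195
cloud      242             247

247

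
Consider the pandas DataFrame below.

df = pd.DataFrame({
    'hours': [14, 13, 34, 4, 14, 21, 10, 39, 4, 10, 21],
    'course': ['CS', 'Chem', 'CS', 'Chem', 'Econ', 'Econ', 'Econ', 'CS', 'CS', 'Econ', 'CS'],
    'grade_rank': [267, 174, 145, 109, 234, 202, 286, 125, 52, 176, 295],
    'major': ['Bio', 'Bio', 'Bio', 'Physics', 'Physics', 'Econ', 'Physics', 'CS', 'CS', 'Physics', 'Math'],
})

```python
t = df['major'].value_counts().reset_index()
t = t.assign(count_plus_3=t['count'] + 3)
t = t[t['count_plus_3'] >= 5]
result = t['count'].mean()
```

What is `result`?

value_counts of major:
major
Physics    4
Bio        3
CS         2
Econ       1
Math       1
Name: count, dtype: int64
reset_index():
     major  count
0  Physics      4
1      Bio      3
2       CS      2
3     Econ      1
4     Math      1
add column count_plus_3 = t['count'] + 3:
     major  count  count_plus_3
0  Physics      4             7
1      Bio      3             6
2       CS      2             5
3     Econ      1             4
4     Math      1             4
filter rows where count_plus_3 >= 5:
     major  count  count_plus_3
0  Physics      4             7
1      Bio      3             6
2       CS      2             5
The mean of column 'count' is 3.0.

3.0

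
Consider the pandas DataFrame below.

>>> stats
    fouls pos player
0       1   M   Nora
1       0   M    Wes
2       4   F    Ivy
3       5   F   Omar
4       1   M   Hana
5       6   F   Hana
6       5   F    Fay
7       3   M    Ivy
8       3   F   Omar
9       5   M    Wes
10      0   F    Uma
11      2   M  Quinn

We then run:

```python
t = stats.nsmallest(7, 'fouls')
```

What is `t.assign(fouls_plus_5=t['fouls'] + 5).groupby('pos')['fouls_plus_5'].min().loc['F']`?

take 7 rows with smallest fouls:
    fouls pos player
1       0   M    Wes
10      0   F    Uma
0       1   M   Nora
4       1   M   Hana
11      2   M  Quinn
7       3   M    Ivy
8       3   F   Omar
add column fouls_plus_5 = t['fouls'] + 5:
    fouls pos player  fouls_plus_5
1       0   M    Wes             5
10      0   F    Uma             5
0       1   M   Nora             6
4       1   M   Hana             6
11      2   M  Quinn             7
7       3   M    Ivy             8
8       3   F   Omar             8
group by pos, min of fouls_plus_5:
pos
F    5
M    5
Name: fouls_plus_5, dtype: int64
Hence 5.

5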